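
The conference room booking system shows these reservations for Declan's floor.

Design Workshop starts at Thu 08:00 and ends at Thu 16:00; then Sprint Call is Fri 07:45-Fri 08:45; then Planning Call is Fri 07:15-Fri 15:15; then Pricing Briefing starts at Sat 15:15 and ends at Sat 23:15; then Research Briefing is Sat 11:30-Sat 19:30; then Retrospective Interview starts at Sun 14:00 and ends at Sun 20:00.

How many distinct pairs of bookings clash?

Check each pair: they overlap iff neither finishes before the other starts.
Sorted by start: Design Workshop, Planning Call, Sprint Call, Research Briefing, Pricing Briefing, Retrospective Interview.
Planning Call starts after Design Workshop ends — done with Design Workshop.
Sprint Call starts before Planning Call ends → Planning Call and Sprint Call overlap.
Research Briefing starts after Planning Call ends — done with Planning Call.
Research Briefing starts after Sprint Call ends — done with Sprint Call.
Pricing Briefing starts before Research Briefing ends → Research Briefing and Pricing Briefing overlap.
Retrospective Interview starts after Research Briefing ends.
Retrospective Interview starts after Pricing Briefing ends.
Overlapping pairs: Planning Call & Sprint Call, Pricing Briefing & Research Briefing — 2 in total.

2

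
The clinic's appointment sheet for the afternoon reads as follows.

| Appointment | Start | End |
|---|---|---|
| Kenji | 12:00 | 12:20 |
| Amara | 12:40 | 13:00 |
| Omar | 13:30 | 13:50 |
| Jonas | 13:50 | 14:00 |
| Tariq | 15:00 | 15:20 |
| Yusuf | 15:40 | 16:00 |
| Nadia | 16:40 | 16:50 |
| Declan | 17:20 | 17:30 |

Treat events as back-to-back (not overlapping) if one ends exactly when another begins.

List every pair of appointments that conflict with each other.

Sorted by start: Kenji, Amara, Omar, Jonas, Tariq, Yusuf, Nadia, Declan.
Amara starts after Kenji ends, so Kenji has no further overlaps.
Omar starts after Amara ends, so Amara has no further overlaps.
Jonas starts exactly when Omar ends (back-to-back, no overlap), so Omar has no further overlaps.
Tariq starts after Jonas ends, so Jonas has no further overlaps.
Yusuf starts after Tariq ends, so Tariq has no further overlaps.
Nadia starts after Yusuf ends, so Yusuf has no further overlaps.
Declan starts after Nadia ends.

no conflicts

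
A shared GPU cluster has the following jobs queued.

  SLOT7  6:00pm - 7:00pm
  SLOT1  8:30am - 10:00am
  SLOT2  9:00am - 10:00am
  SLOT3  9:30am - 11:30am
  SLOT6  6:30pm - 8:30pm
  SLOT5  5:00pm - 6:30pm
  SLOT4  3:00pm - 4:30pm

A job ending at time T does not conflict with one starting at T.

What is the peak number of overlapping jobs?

3

Sweep the timeline, counting +1 at each start and −1 at each end (ends before starts at a tie):
8:30am start SLOT1 → 1
9:00am start SLOT2 → 2
9:30am start SLOT3 → 3
10:00am end SLOT1 → 2
10:00am end SLOT2 → 1
11:30am end SLOT3 → 0
3:00pm start SLOT4 → 1
4:30pm end SLOT4 → 0
5:00pm start SLOT5 → 1
6:00pm start SLOT7 → 2
6:30pm end SLOT5 → 1
6:30pm start SLOT6 → 2
7:00pm end SLOT7 → 1
8:30pm end SLOT6 → 0
Peak is 3, at 9:30am (SLOT1, SLOT2, SLOT3).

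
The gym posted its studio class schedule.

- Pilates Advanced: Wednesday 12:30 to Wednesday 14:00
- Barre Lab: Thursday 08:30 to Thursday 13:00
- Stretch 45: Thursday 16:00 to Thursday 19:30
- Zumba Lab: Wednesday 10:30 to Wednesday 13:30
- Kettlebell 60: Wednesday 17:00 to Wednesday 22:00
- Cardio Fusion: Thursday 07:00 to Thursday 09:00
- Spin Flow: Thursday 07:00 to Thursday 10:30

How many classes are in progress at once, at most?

3

Walk through starts and ends in time order (an end at T is processed before a start at T):
Wednesday 10:30 start Zumba Lab → 1
Wednesday 12:30 start Pilates Advanced → 2
Wednesday 13:30 end Zumba Lab → 1
Wednesday 14:00 end Pilates Advanced → 0
Wednesday 17:00 start Kettlebell 60 → 1
Wednesday 22:00 end Kettlebell 60 → 0
Thursday 07:00 start Cardio Fusion → 1
Thursday 07:00 start Spin Flow → 2
Thursday 08:30 start Barre Lab → 3
Thursday 09:00 end Cardio Fusion → 2
Thursday 10:30 end Spin Flow → 1
Thursday 13:00 end Barre Lab → 0
Thursday 16:00 start Stretch 45 → 1
Thursday 19:30 end Stretch 45 → 0
Peak is 3, at Thursday 08:30 (Barre Lab, Cardio Fusion, Spin Flow).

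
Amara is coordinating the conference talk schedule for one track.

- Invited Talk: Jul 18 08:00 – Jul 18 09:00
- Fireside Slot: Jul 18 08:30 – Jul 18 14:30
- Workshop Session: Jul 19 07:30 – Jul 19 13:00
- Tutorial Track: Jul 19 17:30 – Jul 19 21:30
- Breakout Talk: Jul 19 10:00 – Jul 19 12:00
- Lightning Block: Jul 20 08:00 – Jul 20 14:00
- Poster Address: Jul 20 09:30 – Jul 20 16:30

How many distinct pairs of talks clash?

3

Two intervals overlap when each starts before the other ends.
Sorted by start: Invited Talk, Fireside Slot, Workshop Session, Breakout Talk, Tutorial Track, Lightning Block, Poster Address.
Fireside Slot starts before Invited Talk ends → Invited Talk and Fireside Slot overlap.
Workshop Session starts after Invited Talk ends, so nothing later overlaps Invited Talk either.
Workshop Session starts after Fireside Slot ends, so nothing later overlaps Fireside Slot either.
Breakout Talk starts before Workshop Session ends → Workshop Session and Breakout Talk overlap.
Tutorial Track starts after Workshop Session ends, so nothing later overlaps Workshop Session either.
Tutorial Track starts after Breakout Talk ends, so nothing later overlaps Breakout Talk either.
Lightning Block starts after Tutorial Track ends, so nothing later overlaps Tutorial Track either.
Poster Address starts before Lightning Block ends → Lightning Block and Poster Address overlap.
Overlapping pairs: Breakout Talk & Workshop Session, Fireside Slot & Invited Talk, Lightning Block & Poster Address — 3 in total.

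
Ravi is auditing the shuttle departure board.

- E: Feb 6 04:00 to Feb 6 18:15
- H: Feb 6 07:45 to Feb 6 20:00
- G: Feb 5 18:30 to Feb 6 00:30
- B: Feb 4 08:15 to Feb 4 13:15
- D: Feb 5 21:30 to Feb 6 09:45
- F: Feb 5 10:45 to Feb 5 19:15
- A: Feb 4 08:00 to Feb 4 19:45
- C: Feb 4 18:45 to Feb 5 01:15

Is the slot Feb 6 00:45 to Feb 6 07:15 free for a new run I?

A: ends Feb 4 19:45 at or before I starts Feb 6 00:45 → clear.
B: ends Feb 4 13:15 at or before I starts Feb 6 00:45 → clear.
C: ends Feb 5 01:15 at or before I starts Feb 6 00:45 → clear.
F: ends Feb 5 19:15 at or before I starts Feb 6 00:45 → clear.
G: ends Feb 6 00:30 at or before I starts Feb 6 00:45 → clear.
D: starts Feb 5 21:30 before I ends Feb 6 07:15, and ends Feb 6 09:45 after I starts Feb 6 00:45 → overlap.
E: starts Feb 6 04:00 before I ends Feb 6 07:15, and ends Feb 6 18:15 after I starts Feb 6 00:45 → overlap.
H: starts Feb 6 07:45 at or after I ends Feb 6 07:15 → clear.
I overlaps D, E.

No — it overlaps D, E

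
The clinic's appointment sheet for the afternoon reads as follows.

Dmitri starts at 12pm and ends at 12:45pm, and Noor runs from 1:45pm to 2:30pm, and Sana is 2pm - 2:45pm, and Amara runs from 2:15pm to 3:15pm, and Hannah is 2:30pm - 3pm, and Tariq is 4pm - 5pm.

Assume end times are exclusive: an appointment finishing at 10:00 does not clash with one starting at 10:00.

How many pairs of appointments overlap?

Sorted by start: Dmitri, Noor, Sana, Amara, Hannah, Tariq.
Noor starts after Dmitri ends, so nothing later overlaps Dmitri either.
Sana starts before Noor ends → Noor and Sana overlap.
Amara starts before Noor ends → Noor and Amara overlap.
Hannah starts exactly when Noor ends (back-to-back, no overlap), so nothing later overlaps Noor either.
Amara starts before Sana ends → Sana and Amara overlap.
Hannah starts before Sana ends → Sana and Hannah overlap.
Tariq starts after Sana ends.
Hannah starts before Amara ends → Amara and Hannah overlap.
Tariq starts after Amara ends.
Tariq starts after Hannah ends.
Overlapping pairs: Amara & Hannah, Amara & Noor, Amara & Sana, Hannah & Sana, Noor & Sana — 5 in total.

5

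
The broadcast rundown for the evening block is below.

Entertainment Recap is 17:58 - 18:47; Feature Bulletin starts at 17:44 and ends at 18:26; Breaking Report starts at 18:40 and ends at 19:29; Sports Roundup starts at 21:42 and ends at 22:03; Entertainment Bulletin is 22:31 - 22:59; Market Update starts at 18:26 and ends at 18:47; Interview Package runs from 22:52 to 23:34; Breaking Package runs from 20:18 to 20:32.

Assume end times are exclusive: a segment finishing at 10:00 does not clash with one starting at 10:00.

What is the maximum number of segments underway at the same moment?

3

Sweep the timeline, counting +1 at each start and −1 at each end (ends before starts at a tie):
17:44 start Feature Bulletin → 1
17:58 start Entertainment Recap → 2
18:26 end Feature Bulletin → 1
18:26 start Market Update → 2
18:40 start Breaking Report → 3
18:47 end Entertainment Recap → 2
18:47 end Market Update → 1
19:29 end Breaking Report → 0
20:18 start Breaking Package → 1
20:32 end Breaking Package → 0
21:42 start Sports Roundup → 1
22:03 end Sports Roundup → 0
22:31 start Entertainment Bulletin → 1
22:52 start Interview Package → 2
22:59 end Entertainment Bulletin → 1
23:34 end Interview Package → 0
Peak is 3, at 18:40 (Breaking Report, Entertainment Recap, Market Update).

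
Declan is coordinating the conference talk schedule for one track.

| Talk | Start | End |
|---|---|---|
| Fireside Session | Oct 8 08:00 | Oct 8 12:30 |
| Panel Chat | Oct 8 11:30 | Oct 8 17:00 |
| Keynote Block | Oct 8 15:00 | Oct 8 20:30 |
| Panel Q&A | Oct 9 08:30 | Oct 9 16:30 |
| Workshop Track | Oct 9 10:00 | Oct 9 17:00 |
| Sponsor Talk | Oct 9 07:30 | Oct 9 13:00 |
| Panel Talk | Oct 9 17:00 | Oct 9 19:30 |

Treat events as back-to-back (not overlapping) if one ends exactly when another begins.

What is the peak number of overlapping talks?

3

Walk through starts and ends in time order (an end at T is processed before a start at T):
Oct 8 08:00 start Fireside Session → 1
Oct 8 11:30 start Panel Chat → 2
Oct 8 12:30 end Fireside Session → 1
Oct 8 15:00 start Keynote Block → 2
Oct 8 17:00 end Panel Chat → 1
Oct 8 20:30 end Keynote Block → 0
Oct 9 07:30 start Sponsor Talk → 1
Oct 9 08:30 start Panel Q&A → 2
Oct 9 10:00 start Workshop Track → 3
Oct 9 13:00 end Sponsor Talk → 2
Oct 9 16:30 end Panel Q&A → 1
Oct 9 17:00 end Workshop Track → 0
Oct 9 17:00 start Panel Talk → 1
Oct 9 19:30 end Panel Talk → 0
Peak is 3, at Oct 9 10:00 (Panel Q&A, Sponsor Talk, Workshop Track).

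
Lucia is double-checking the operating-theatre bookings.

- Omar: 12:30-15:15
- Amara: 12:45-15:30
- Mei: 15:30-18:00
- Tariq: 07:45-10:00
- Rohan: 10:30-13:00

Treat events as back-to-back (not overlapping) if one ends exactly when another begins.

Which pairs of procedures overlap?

Amara & Omar, Amara & Rohan, Omar & Rohan

Check each pair: they overlap iff neither finishes before the other starts.
Sorted by start: Tariq, Rohan, Omar, Amara, Mei.
Rohan starts after Tariq ends — done with Tariq.
Omar starts before Rohan ends → Rohan and Omar overlap.
Amara starts before Rohan ends → Rohan and Amara overlap.
Mei starts after Rohan ends.
Amara starts before Omar ends → Omar and Amara overlap.
Mei starts after Omar ends.
Mei starts exactly when Amara ends (back-to-back, no overlap).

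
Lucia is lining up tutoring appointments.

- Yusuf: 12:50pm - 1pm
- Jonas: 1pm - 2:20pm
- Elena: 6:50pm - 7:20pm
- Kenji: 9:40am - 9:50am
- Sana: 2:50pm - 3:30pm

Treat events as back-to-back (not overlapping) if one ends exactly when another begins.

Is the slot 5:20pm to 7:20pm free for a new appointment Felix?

Kenji: ends 9:50am at or before Felix starts 5:20pm → clear.
Yusuf: ends 1pm at or before Felix starts 5:20pm → clear.
Jonas: ends 2:20pm at or before Felix starts 5:20pm → clear.
Sana: ends 3:30pm at or before Felix starts 5:20pm → clear.
Elena: starts 6:50pm before Felix ends 7:20pm, and ends 7:20pm after Felix starts 5:20pm → overlap.
Felix overlaps Elena.

No — it overlaps Elena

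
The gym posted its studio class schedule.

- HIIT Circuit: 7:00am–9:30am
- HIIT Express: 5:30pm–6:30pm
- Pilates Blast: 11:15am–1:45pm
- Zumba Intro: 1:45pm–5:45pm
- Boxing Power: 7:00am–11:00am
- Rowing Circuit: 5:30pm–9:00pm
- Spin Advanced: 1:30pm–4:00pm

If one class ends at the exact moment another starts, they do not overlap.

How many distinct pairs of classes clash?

6

Sorted by start: Boxing Power, HIIT Circuit, Pilates Blast, Spin Advanced, Zumba Intro, HIIT Express, Rowing Circuit.
HIIT Circuit starts before Boxing Power ends → Boxing Power and HIIT Circuit overlap.
Pilates Blast starts after Boxing Power ends, so Boxing Power has no further overlaps.
Pilates Blast starts after HIIT Circuit ends, so HIIT Circuit has no further overlaps.
Spin Advanced starts before Pilates Blast ends → Pilates Blast and Spin Advanced overlap.
Zumba Intro starts exactly when Pilates Blast ends (back-to-back, no overlap), so Pilates Blast has no further overlaps.
Zumba Intro starts before Spin Advanced ends → Spin Advanced and Zumba Intro overlap.
HIIT Express starts after Spin Advanced ends, so Spin Advanced has no further overlaps.
HIIT Express starts before Zumba Intro ends → Zumba Intro and HIIT Express overlap.
Rowing Circuit starts before Zumba Intro ends → Zumba Intro and Rowing Circuit overlap.
Rowing Circuit starts before HIIT Express ends → HIIT Express and Rowing Circuit overlap.
Overlapping pairs: Boxing Power & HIIT Circuit, HIIT Express & Rowing Circuit, HIIT Express & Zumba Intro, Pilates Blast & Spin Advanced, Rowing Circuit & Zumba Intro, Spin Advanced & Zumba Intro — 6 in total.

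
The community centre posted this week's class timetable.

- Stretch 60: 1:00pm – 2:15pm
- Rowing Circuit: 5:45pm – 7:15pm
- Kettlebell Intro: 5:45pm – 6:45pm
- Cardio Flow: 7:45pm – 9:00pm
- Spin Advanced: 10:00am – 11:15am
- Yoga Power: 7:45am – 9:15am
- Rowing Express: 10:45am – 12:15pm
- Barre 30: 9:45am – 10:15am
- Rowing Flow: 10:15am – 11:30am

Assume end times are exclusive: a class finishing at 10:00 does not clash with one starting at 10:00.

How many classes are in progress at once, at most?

3

Sort all start/end points and keep a running count:
7:45am start Yoga Power → 1
9:15am end Yoga Power → 0
9:45am start Barre 30 → 1
10:00am start Spin Advanced → 2
10:15am end Barre 30 → 1
10:15am start Rowing Flow → 2
10:45am start Rowing Express → 3
11:15am end Spin Advanced → 2
11:30am end Rowing Flow → 1
12:15pm end Rowing Express → 0
1:00pm start Stretch 60 → 1
2:15pm end Stretch 60 → 0
5:45pm start Kettlebell Intro → 1
5:45pm start Rowing Circuit → 2
6:45pm end Kettlebell Intro → 1
7:15pm end Rowing Circuit → 0
7:45pm start Cardio Flow → 1
9:00pm end Cardio Flow → 0
Peak is 3, at 10:45am (Rowing Express, Rowing Flow, Spin Advanced).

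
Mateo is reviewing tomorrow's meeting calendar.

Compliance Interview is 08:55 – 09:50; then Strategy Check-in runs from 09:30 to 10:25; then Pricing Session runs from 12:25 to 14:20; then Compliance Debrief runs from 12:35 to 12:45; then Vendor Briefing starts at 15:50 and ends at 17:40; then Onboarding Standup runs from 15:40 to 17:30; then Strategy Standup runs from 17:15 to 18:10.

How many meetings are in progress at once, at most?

3

Sort all start/end points and keep a running count:
08:55 start Compliance Interview → 1
09:30 start Strategy Check-in → 2
09:50 end Compliance Interview → 1
10:25 end Strategy Check-in → 0
12:25 start Pricing Session → 1
12:35 start Compliance Debrief → 2
12:45 end Compliance Debrief → 1
14:20 end Pricing Session → 0
15:40 start Onboarding Standup → 1
15:50 start Vendor Briefing → 2
17:15 start Strategy Standup → 3
17:30 end Onboarding Standup → 2
17:40 end Vendor Briefing → 1
18:10 end Strategy Standup → 0
Peak is 3, at 17:15 (Onboarding Standup, Strategy Standup, Vendor Briefing).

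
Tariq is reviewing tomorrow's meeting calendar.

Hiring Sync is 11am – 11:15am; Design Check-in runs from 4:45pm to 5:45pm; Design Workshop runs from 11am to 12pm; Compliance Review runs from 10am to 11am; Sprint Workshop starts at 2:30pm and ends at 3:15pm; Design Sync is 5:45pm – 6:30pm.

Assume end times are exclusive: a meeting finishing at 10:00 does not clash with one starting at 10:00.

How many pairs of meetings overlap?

1

Check each pair: they overlap iff neither finishes before the other starts.
Sorted by start: Compliance Review, Hiring Sync, Design Workshop, Sprint Workshop, Design Check-in, Design Sync.
Hiring Sync starts exactly when Compliance Review ends (back-to-back, no overlap) — done with Compliance Review.
Design Workshop starts before Hiring Sync ends → Hiring Sync and Design Workshop overlap.
Sprint Workshop starts after Hiring Sync ends — done with Hiring Sync.
Sprint Workshop starts after Design Workshop ends — done with Design Workshop.
Design Check-in starts after Sprint Workshop ends — done with Sprint Workshop.
Design Sync starts exactly when Design Check-in ends (back-to-back, no overlap).
Overlapping pairs: Design Workshop & Hiring Sync — 1 in total.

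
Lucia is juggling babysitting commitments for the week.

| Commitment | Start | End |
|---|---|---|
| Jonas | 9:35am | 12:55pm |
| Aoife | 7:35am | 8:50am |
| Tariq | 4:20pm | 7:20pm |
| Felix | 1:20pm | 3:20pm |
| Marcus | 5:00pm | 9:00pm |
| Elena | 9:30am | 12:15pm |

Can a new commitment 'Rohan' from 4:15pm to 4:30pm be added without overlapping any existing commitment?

Aoife: ends 8:50am at or before Rohan starts 4:15pm → clear.
Elena: ends 12:15pm at or before Rohan starts 4:15pm → clear.
Jonas: ends 12:55pm at or before Rohan starts 4:15pm → clear.
Felix: ends 3:20pm at or before Rohan starts 4:15pm → clear.
Tariq: starts 4:20pm before Rohan ends 4:30pm, and ends 7:20pm after Rohan starts 4:15pm → overlap.
Marcus: starts 5:00pm at or after Rohan ends 4:30pm → clear.
Rohan overlaps Tariq.

No — it overlaps Tariq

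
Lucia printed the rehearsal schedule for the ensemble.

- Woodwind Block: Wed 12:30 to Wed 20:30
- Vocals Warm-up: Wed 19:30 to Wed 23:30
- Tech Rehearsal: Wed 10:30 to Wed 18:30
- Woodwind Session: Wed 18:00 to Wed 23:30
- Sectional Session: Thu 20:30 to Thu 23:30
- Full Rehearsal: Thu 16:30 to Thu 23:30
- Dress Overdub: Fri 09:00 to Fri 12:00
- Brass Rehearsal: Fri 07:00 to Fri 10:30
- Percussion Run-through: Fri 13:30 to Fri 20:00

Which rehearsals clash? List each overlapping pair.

Brass Rehearsal & Dress Overdub, Full Rehearsal & Sectional Session, Tech Rehearsal & Woodwind Block, Tech Rehearsal & Woodwind Session, Vocals Warm-up & Woodwind Block, Vocals Warm-up & Woodwind Session, Woodwind Block & Woodwind Session

Check each pair: they overlap iff neither finishes before the other starts.
Sorted by start: Tech Rehearsal, Woodwind Block, Woodwind Session, Vocals Warm-up, Full Rehearsal, Sectional Session, Brass Rehearsal, Dress Overdub, Percussion Run-through.
Woodwind Block starts before Tech Rehearsal ends → Tech Rehearsal and Woodwind Block overlap.
Woodwind Session starts before Tech Rehearsal ends → Tech Rehearsal and Woodwind Session overlap.
Vocals Warm-up starts after Tech Rehearsal ends — done with Tech Rehearsal.
Woodwind Session starts before Woodwind Block ends → Woodwind Block and Woodwind Session overlap.
Vocals Warm-up starts before Woodwind Block ends → Woodwind Block and Vocals Warm-up overlap.
Full Rehearsal starts after Woodwind Block ends — done with Woodwind Block.
Vocals Warm-up starts before Woodwind Session ends → Woodwind Session and Vocals Warm-up overlap.
Full Rehearsal starts after Woodwind Session ends — done with Woodwind Session.
Full Rehearsal starts after Vocals Warm-up ends — done with Vocals Warm-up.
Sectional Session starts before Full Rehearsal ends → Full Rehearsal and Sectional Session overlap.
Brass Rehearsal starts after Full Rehearsal ends — done with Full Rehearsal.
Brass Rehearsal starts after Sectional Session ends — done with Sectional Session.
Dress Overdub starts before Brass Rehearsal ends → Brass Rehearsal and Dress Overdub overlap.
Percussion Run-through starts after Brass Rehearsal ends.
Percussion Run-through starts after Dress Overdub ends.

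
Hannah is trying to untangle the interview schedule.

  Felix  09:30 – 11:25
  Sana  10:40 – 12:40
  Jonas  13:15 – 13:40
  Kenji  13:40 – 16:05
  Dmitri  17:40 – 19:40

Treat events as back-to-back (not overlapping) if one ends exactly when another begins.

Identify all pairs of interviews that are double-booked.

Check each pair: they overlap iff neither finishes before the other starts.
Sorted by start: Felix, Sana, Jonas, Kenji, Dmitri.
Sana starts before Felix ends → Felix and Sana overlap.
Jonas starts after Felix ends, so Felix has no further overlaps.
Jonas starts after Sana ends, so Sana has no further overlaps.
Kenji starts exactly when Jonas ends (back-to-back, no overlap), so Jonas has no further overlaps.
Dmitri starts after Kenji ends.

Felix & Sana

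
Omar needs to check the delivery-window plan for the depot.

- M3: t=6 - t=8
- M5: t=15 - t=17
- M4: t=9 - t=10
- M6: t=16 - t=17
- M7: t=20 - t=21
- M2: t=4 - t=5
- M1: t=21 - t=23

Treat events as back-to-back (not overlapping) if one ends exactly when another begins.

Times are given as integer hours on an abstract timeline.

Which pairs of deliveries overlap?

M5 & M6

Sorted by start: M2, M3, M4, M5, M6, M7, M1.
M3 starts after M2 ends, so M2 has no further overlaps.
M4 starts after M3 ends, so M3 has no further overlaps.
M5 starts after M4 ends, so M4 has no further overlaps.
M6 starts before M5 ends → M5 and M6 overlap.
M7 starts after M5 ends, so M5 has no further overlaps.
M7 starts after M6 ends, so M6 has no further overlaps.
M1 starts exactly when M7 ends (back-to-back, no overlap).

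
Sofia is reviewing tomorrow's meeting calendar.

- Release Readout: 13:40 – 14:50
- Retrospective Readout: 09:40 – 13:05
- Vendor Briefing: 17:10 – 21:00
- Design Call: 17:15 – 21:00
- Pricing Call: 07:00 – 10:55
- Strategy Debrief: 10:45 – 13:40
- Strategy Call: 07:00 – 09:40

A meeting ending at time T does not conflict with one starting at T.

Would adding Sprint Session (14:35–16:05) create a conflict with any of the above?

Yes — it overlaps Release Readout

Strategy Call: ends 09:40 at or before Sprint Session starts 14:35 → clear.
Pricing Call: ends 10:55 at or before Sprint Session starts 14:35 → clear.
Retrospective Readout: ends 13:05 at or before Sprint Session starts 14:35 → clear.
Strategy Debrief: ends 13:40 at or before Sprint Session starts 14:35 → clear.
Release Readout: starts 13:40 before Sprint Session ends 16:05, and ends 14:50 after Sprint Session starts 14:35 → overlap.
Vendor Briefing: starts 17:10 at or after Sprint Session ends 16:05 → clear.
Design Call: starts 17:15 at or after Sprint Session ends 16:05 → clear.
Sprint Session overlaps Release Readout.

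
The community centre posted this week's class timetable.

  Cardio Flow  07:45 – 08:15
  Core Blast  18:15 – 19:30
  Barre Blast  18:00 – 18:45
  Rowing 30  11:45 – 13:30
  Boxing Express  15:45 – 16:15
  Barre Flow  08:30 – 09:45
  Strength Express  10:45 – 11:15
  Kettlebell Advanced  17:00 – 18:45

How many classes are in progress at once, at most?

3

Sweep the timeline, counting +1 at each start and −1 at each end (ends before starts at a tie):
07:45 start Cardio Flow → 1
08:15 end Cardio Flow → 0
08:30 start Barre Flow → 1
09:45 end Barre Flow → 0
10:45 start Strength Express → 1
11:15 end Strength Express → 0
11:45 start Rowing 30 → 1
13:30 end Rowing 30 → 0
15:45 start Boxing Express → 1
16:15 end Boxing Express → 0
17:00 start Kettlebell Advanced → 1
18:00 start Barre Blast → 2
18:15 start Core Blast → 3
18:45 end Barre Blast → 2
18:45 end Kettlebell Advanced → 1
19:30 end Core Blast → 0
Peak is 3, at 18:15 (Barre Blast, Core Blast, Kettlebell Advanced).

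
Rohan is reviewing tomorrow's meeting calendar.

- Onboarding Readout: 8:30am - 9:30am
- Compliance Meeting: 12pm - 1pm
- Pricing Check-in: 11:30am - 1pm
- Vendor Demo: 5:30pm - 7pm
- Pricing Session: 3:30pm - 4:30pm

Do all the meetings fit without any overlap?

Sorted by start: Onboarding Readout, Pricing Check-in, Compliance Meeting, Pricing Session, Vendor Demo.
Pricing Check-in starts after Onboarding Readout ends, so nothing later overlaps Onboarding Readout either.
Compliance Meeting starts before Pricing Check-in ends → Pricing Check-in and Compliance Meeting overlap.
That's a conflict, so the schedule is not conflict-free.

No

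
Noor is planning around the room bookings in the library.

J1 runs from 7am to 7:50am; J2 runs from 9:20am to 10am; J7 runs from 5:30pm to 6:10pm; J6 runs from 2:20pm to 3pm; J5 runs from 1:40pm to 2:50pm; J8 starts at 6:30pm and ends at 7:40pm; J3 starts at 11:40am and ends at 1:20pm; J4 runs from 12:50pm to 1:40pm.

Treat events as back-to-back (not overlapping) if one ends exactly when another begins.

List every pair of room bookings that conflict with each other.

J3 & J4, J5 & J6

Sorted by start: J1, J2, J3, J4, J5, J6, J7, J8.
J2 starts after J1 ends, so nothing later overlaps J1 either.
J3 starts after J2 ends, so nothing later overlaps J2 either.
J4 starts before J3 ends → J3 and J4 overlap.
J5 starts after J3 ends, so nothing later overlaps J3 either.
J5 starts exactly when J4 ends (back-to-back, no overlap), so nothing later overlaps J4 either.
J6 starts before J5 ends → J5 and J6 overlap.
J7 starts after J5 ends, so nothing later overlaps J5 either.
J7 starts after J6 ends, so nothing later overlaps J6 either.
J8 starts after J7 ends.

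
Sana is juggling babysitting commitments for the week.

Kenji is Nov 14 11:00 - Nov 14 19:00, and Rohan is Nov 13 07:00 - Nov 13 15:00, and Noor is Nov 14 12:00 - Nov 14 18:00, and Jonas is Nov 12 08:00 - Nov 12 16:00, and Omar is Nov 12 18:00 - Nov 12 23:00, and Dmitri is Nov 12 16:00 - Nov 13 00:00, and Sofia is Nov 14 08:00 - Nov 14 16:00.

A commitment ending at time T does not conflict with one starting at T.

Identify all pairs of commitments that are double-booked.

Dmitri & Omar, Kenji & Noor, Kenji & Sofia, Noor & Sofia

Sorted by start: Jonas, Dmitri, Omar, Rohan, Sofia, Kenji, Noor.
Dmitri starts exactly when Jonas ends (back-to-back, no overlap), so nothing later overlaps Jonas either.
Omar starts before Dmitri ends → Dmitri and Omar overlap.
Rohan starts after Dmitri ends, so nothing later overlaps Dmitri either.
Rohan starts after Omar ends, so nothing later overlaps Omar either.
Sofia starts after Rohan ends, so nothing later overlaps Rohan either.
Kenji starts before Sofia ends → Sofia and Kenji overlap.
Noor starts before Sofia ends → Sofia and Noor overlap.
Noor starts before Kenji ends → Kenji and Noor overlap.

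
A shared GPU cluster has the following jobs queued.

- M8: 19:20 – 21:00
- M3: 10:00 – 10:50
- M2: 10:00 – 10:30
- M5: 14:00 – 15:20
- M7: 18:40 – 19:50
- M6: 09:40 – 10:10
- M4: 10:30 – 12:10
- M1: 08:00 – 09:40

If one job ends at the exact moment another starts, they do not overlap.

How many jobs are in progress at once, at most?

Sort all start/end points and keep a running count:
08:00 start M1 → 1
09:40 end M1 → 0
09:40 start M6 → 1
10:00 start M2 → 2
10:00 start M3 → 3
10:10 end M6 → 2
10:30 end M2 → 1
10:30 start M4 → 2
10:50 end M3 → 1
12:10 end M4 → 0
14:00 start M5 → 1
15:20 end M5 → 0
18:40 start M7 → 1
19:20 start M8 → 2
19:50 end M7 → 1
21:00 end M8 → 0
Peak is 3, at 10:00 (M2, M3, M6).

3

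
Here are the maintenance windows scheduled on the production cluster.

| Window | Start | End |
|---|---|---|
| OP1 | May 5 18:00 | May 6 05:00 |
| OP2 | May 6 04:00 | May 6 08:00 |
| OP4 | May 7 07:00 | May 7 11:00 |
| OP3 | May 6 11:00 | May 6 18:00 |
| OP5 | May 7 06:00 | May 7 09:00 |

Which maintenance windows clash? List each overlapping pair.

Sorted by start: OP1, OP2, OP3, OP5, OP4.
OP2 starts before OP1 ends → OP1 and OP2 overlap.
OP3 starts after OP1 ends, so OP1 has no further overlaps.
OP3 starts after OP2 ends, so OP2 has no further overlaps.
OP5 starts after OP3 ends, so OP3 has no further overlaps.
OP4 starts before OP5 ends → OP5 and OP4 overlap.

OP1 & OP2, OP4 & OP5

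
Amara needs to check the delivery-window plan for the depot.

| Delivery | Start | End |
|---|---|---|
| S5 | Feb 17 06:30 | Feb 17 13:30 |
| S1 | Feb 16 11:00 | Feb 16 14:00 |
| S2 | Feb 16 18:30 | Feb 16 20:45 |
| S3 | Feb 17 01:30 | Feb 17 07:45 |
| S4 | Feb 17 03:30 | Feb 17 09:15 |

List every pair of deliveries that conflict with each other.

S3 & S4, S3 & S5, S4 & S5

Sorted by start: S1, S2, S3, S4, S5.
S2 starts after S1 ends, so S1 has no further overlaps.
S3 starts after S2 ends, so S2 has no further overlaps.
S4 starts before S3 ends → S3 and S4 overlap.
S5 starts before S3 ends → S3 and S5 overlap.
S5 starts before S4 ends → S4 and S5 overlap.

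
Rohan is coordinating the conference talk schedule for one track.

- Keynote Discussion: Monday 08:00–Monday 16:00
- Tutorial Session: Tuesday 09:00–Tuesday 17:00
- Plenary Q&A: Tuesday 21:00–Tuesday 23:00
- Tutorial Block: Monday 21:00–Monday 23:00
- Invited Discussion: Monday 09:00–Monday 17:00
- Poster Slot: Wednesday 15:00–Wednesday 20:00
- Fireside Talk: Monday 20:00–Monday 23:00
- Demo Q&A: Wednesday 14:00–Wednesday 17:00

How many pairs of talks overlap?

Two intervals overlap when each starts before the other ends.
Sorted by start: Keynote Discussion, Invited Discussion, Fireside Talk, Tutorial Block, Tutorial Session, Plenary Q&A, Demo Q&A, Poster Slot.
Invited Discussion starts before Keynote Discussion ends → Keynote Discussion and Invited Discussion overlap.
Fireside Talk starts after Keynote Discussion ends — done with Keynote Discussion.
Fireside Talk starts after Invited Discussion ends — done with Invited Discussion.
Tutorial Block starts before Fireside Talk ends → Fireside Talk and Tutorial Block overlap.
Tutorial Session starts after Fireside Talk ends — done with Fireside Talk.
Tutorial Session starts after Tutorial Block ends — done with Tutorial Block.
Plenary Q&A starts after Tutorial Session ends — done with Tutorial Session.
Demo Q&A starts after Plenary Q&A ends — done with Plenary Q&A.
Poster Slot starts before Demo Q&A ends → Demo Q&A and Poster Slot overlap.
Overlapping pairs: Demo Q&A & Poster Slot, Fireside Talk & Tutorial Block, Invited Discussion & Keynote Discussion — 3 in total.

3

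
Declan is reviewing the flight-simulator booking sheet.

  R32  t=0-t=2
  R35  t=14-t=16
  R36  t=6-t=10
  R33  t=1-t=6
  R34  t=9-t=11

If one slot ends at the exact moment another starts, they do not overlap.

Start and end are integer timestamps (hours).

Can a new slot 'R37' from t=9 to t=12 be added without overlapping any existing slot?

R32: ends t=2 at or before R37 starts t=9 → clear.
R33: ends t=6 at or before R37 starts t=9 → clear.
R36: starts t=6 before R37 ends t=12, and ends t=10 after R37 starts t=9 → overlap.
R34: starts t=9 before R37 ends t=12, and ends t=11 after R37 starts t=9 → overlap.
R35: starts t=14 at or after R37 ends t=12 → clear.
R37 overlaps R34, R36.

No — it overlaps R34, R36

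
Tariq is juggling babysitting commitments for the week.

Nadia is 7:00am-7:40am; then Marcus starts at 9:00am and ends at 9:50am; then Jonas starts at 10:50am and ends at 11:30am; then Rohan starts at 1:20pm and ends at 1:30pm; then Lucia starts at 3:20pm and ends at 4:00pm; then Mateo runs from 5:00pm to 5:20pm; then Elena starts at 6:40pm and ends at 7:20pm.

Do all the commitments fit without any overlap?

Check each pair: they overlap iff neither finishes before the other starts.
Sorted by start: Nadia, Marcus, Jonas, Rohan, Lucia, Mateo, Elena.
Marcus starts after Nadia ends, so nothing later overlaps Nadia either.
Jonas starts after Marcus ends, so nothing later overlaps Marcus either.
Rohan starts after Jonas ends, so nothing later overlaps Jonas either.
Lucia starts after Rohan ends, so nothing later overlaps Rohan either.
Mateo starts after Lucia ends, so nothing later overlaps Lucia either.
Elena starts after Mateo ends.
Every pair is clear; the schedule has no overlaps.

Yes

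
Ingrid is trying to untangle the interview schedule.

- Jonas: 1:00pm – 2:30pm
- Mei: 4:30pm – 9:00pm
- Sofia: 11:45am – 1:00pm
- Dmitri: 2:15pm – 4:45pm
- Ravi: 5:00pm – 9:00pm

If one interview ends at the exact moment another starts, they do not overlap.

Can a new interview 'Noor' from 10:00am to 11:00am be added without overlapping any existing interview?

Sofia: starts 11:45am at or after Noor ends 11:00am → clear.
Jonas: starts 1:00pm at or after Noor ends 11:00am → clear.
Dmitri: starts 2:15pm at or after Noor ends 11:00am → clear.
Mei: starts 4:30pm at or after Noor ends 11:00am → clear.
Ravi: starts 5:00pm at or after Noor ends 11:00am → clear.

Yes — the slot is free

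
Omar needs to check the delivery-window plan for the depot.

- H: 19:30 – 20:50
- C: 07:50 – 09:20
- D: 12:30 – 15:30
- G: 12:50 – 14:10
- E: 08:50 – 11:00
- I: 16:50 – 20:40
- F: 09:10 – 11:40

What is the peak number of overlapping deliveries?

Walk through starts and ends in time order (an end at T is processed before a start at T):
07:50 start C → 1
08:50 start E → 2
09:10 start F → 3
09:20 end C → 2
11:00 end E → 1
11:40 end F → 0
12:30 start D → 1
12:50 start G → 2
14:10 end G → 1
15:30 end D → 0
16:50 start I → 1
19:30 start H → 2
20:40 end I → 1
20:50 end H → 0
Peak is 3, at 09:10 (C, E, F).

3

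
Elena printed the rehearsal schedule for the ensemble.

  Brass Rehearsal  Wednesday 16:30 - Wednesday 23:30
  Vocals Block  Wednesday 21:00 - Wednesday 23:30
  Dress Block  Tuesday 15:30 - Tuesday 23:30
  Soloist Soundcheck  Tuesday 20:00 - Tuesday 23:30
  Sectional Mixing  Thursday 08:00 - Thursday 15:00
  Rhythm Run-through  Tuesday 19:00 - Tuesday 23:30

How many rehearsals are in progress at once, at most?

Walk through starts and ends in time order (an end at T is processed before a start at T):
Tuesday 15:30 start Dress Block → 1
Tuesday 19:00 start Rhythm Run-through → 2
Tuesday 20:00 start Soloist Soundcheck → 3
Tuesday 23:30 end Dress Block → 2
Tuesday 23:30 end Rhythm Run-through → 1
Tuesday 23:30 end Soloist Soundcheck → 0
Wednesday 16:30 start Brass Rehearsal → 1
Wednesday 21:00 start Vocals Block → 2
Wednesday 23:30 end Brass Rehearsal → 1
Wednesday 23:30 end Vocals Block → 0
Thursday 08:00 start Sectional Mixing → 1
Thursday 15:00 end Sectional Mixing → 0
Peak is 3, at Tuesday 20:00 (Dress Block, Rhythm Run-through, Soloist Soundcheck).

3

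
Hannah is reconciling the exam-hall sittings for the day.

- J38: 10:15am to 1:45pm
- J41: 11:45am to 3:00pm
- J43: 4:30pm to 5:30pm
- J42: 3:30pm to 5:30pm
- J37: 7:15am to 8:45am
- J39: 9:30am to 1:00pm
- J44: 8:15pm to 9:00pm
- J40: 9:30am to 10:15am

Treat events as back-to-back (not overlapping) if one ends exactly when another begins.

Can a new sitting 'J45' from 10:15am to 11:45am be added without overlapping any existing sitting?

J37: ends 8:45am at or before J45 starts 10:15am → clear.
J39: starts 9:30am before J45 ends 11:45am, and ends 1:00pm after J45 starts 10:15am → overlap.
J40: ends 10:15am at or before J45 starts 10:15am → clear.
J38: starts 10:15am before J45 ends 11:45am, and ends 1:45pm after J45 starts 10:15am → overlap.
J41: starts 11:45am at or after J45 ends 11:45am → clear.
J42: starts 3:30pm at or after J45 ends 11:45am → clear.
J43: starts 4:30pm at or after J45 ends 11:45am → clear.
J44: starts 8:15pm at or after J45 ends 11:45am → clear.
J45 overlaps J38, J39.

No — it overlaps J38, J39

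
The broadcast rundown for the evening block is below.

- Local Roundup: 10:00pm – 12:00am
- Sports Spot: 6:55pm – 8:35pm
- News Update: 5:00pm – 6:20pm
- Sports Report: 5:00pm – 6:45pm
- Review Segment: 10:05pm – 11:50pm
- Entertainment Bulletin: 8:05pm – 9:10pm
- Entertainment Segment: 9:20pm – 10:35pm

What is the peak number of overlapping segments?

Walk through starts and ends in time order (an end at T is processed before a start at T):
5:00pm start News Update → 1
5:00pm start Sports Report → 2
6:20pm end News Update → 1
6:45pm end Sports Report → 0
6:55pm start Sports Spot → 1
8:05pm start Entertainment Bulletin → 2
8:35pm end Sports Spot → 1
9:10pm end Entertainment Bulletin → 0
9:20pm start Entertainment Segment → 1
10:00pm start Local Roundup → 2
10:05pm start Review Segment → 3
10:35pm end Entertainment Segment → 2
11:50pm end Review Segment → 1
12:00am end Local Roundup → 0
Peak is 3, at 10:05pm (Entertainment Segment, Local Roundup, Review Segment).

3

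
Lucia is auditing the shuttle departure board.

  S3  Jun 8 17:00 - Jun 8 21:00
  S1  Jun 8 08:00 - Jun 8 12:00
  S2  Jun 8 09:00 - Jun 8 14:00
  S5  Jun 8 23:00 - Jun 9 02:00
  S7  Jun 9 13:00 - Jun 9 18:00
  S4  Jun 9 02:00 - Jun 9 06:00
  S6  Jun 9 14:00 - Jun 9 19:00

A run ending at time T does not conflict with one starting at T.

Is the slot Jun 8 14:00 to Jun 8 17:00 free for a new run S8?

Yes — the slot is free

S1: ends Jun 8 12:00 at or before S8 starts Jun 8 14:00 → clear.
S2: ends Jun 8 14:00 at or before S8 starts Jun 8 14:00 → clear.
S3: starts Jun 8 17:00 at or after S8 ends Jun 8 17:00 → clear.
S5: starts Jun 8 23:00 at or after S8 ends Jun 8 17:00 → clear.
S4: starts Jun 9 02:00 at or after S8 ends Jun 8 17:00 → clear.
S7: starts Jun 9 13:00 at or after S8 ends Jun 8 17:00 → clear.
S6: starts Jun 9 14:00 at or after S8 ends Jun 8 17:00 → clear.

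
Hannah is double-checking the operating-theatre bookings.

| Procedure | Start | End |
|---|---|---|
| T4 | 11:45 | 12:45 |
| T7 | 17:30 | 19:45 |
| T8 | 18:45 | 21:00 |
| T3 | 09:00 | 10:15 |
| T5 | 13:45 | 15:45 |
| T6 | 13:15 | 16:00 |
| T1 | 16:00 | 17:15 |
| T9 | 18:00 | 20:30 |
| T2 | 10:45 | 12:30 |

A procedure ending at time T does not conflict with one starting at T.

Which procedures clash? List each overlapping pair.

Sorted by start: T3, T2, T4, T6, T5, T1, T7, T9, T8.
T2 starts after T3 ends — done with T3.
T4 starts before T2 ends → T2 and T4 overlap.
T6 starts after T2 ends — done with T2.
T6 starts after T4 ends — done with T4.
T5 starts before T6 ends → T6 and T5 overlap.
T1 starts exactly when T6 ends (back-to-back, no overlap) — done with T6.
T1 starts after T5 ends — done with T5.
T7 starts after T1 ends — done with T1.
T9 starts before T7 ends → T7 and T9 overlap.
T8 starts before T7 ends → T7 and T8 overlap.
T8 starts before T9 ends → T9 and T8 overlap.

T2 & T4, T5 & T6, T7 & T8, T7 & T9, T8 & T9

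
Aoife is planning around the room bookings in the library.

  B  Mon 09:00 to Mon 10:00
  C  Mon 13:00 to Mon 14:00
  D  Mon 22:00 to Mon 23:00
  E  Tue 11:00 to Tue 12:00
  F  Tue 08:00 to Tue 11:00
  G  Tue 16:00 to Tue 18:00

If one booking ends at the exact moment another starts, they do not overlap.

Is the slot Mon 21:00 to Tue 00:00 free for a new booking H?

B: ends Mon 10:00 at or before H starts Mon 21:00 → clear.
C: ends Mon 14:00 at or before H starts Mon 21:00 → clear.
D: starts Mon 22:00 before H ends Tue 00:00, and ends Mon 23:00 after H starts Mon 21:00 → overlap.
F: starts Tue 08:00 at or after H ends Tue 00:00 → clear.
E: starts Tue 11:00 at or after H ends Tue 00:00 → clear.
G: starts Tue 16:00 at or after H ends Tue 00:00 → clear.
H overlaps D.

No — it overlaps D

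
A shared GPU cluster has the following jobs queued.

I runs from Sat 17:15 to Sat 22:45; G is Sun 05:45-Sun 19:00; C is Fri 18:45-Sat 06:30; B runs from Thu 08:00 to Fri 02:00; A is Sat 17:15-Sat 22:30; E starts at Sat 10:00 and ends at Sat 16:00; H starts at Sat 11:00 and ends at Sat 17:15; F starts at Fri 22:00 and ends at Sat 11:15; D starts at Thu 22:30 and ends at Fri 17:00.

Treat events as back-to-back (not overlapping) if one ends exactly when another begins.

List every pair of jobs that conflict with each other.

A & I, B & D, C & F, E & F, E & H, F & H

Sorted by start: B, D, C, F, E, H, A, I, G.
D starts before B ends → B and D overlap.
C starts after B ends, so B has no further overlaps.
C starts after D ends, so D has no further overlaps.
F starts before C ends → C and F overlap.
E starts after C ends, so C has no further overlaps.
E starts before F ends → F and E overlap.
H starts before F ends → F and H overlap.
A starts after F ends, so F has no further overlaps.
H starts before E ends → E and H overlap.
A starts after E ends, so E has no further overlaps.
A starts exactly when H ends (back-to-back, no overlap), so H has no further overlaps.
I starts before A ends → A and I overlap.
G starts after A ends.
G starts after I ends.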